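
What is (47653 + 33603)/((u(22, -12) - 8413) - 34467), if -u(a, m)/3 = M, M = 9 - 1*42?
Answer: -81256/42781 ≈ -1.8993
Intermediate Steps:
M = -33 (M = 9 - 42 = -33)
u(a, m) = 99 (u(a, m) = -3*(-33) = 99)
(47653 + 33603)/((u(22, -12) - 8413) - 34467) = (47653 + 33603)/((99 - 8413) - 34467) = 81256/(-8314 - 34467) = 81256/(-42781) = 81256*(-1/42781) = -81256/42781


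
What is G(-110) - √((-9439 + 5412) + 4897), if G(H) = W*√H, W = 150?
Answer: -√870 + 150*I*√110 ≈ -29.496 + 1573.2*I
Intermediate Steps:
G(H) = 150*√H
G(-110) - √((-9439 + 5412) + 4897) = 150*√(-110) - √((-9439 + 5412) + 4897) = 150*(I*√110) - √(-4027 + 4897) = 150*I*√110 - √870 = -√870 + 150*I*√110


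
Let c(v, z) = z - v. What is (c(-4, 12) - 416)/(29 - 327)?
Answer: 200/149 ≈ 1.3423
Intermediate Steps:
(c(-4, 12) - 416)/(29 - 327) = ((12 - 1*(-4)) - 416)/(29 - 327) = ((12 + 4) - 416)/(-298) = (16 - 416)*(-1/298) = -400*(-1/298) = 200/149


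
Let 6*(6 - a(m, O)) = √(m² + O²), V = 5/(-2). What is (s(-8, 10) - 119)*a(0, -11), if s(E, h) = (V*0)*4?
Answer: -2975/6 ≈ -495.83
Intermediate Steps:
V = -5/2 (V = 5*(-½) = -5/2 ≈ -2.5000)
s(E, h) = 0 (s(E, h) = -5/2*0*4 = 0*4 = 0)
a(m, O) = 6 - √(O² + m²)/6 (a(m, O) = 6 - √(m² + O²)/6 = 6 - √(O² + m²)/6)
(s(-8, 10) - 119)*a(0, -11) = (0 - 119)*(6 - √((-11)² + 0²)/6) = -119*(6 - √(121 + 0)/6) = -119*(6 - √121/6) = -119*(6 - ⅙*11) = -119*(6 - 11/6) = -119*25/6 = -2975/6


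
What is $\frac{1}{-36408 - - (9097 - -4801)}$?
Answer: $- \frac{1}{22510} \approx -4.4425 \cdot 10^{-5}$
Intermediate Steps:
$\frac{1}{-36408 - - (9097 - -4801)} = \frac{1}{-36408 - - (9097 + 4801)} = \frac{1}{-36408 - \left(-1\right) 13898} = \frac{1}{-36408 - -13898} = \frac{1}{-36408 + 13898} = \frac{1}{-22510} = - \frac{1}{22510}$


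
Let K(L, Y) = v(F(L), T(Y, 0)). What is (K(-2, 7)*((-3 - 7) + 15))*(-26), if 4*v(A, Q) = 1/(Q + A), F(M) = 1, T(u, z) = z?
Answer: -65/2 ≈ -32.500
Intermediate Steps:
v(A, Q) = 1/(4*(A + Q)) (v(A, Q) = 1/(4*(Q + A)) = 1/(4*(A + Q)))
K(L, Y) = ¼ (K(L, Y) = 1/(4*(1 + 0)) = (¼)/1 = (¼)*1 = ¼)
(K(-2, 7)*((-3 - 7) + 15))*(-26) = (((-3 - 7) + 15)/4)*(-26) = ((-10 + 15)/4)*(-26) = ((¼)*5)*(-26) = (5/4)*(-26) = -65/2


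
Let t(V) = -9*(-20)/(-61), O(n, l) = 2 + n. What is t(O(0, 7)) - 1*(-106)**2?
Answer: -685576/61 ≈ -11239.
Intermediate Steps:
t(V) = -180/61 (t(V) = 180*(-1/61) = -180/61)
t(O(0, 7)) - 1*(-106)**2 = -180/61 - 1*(-106)**2 = -180/61 - 1*11236 = -180/61 - 11236 = -685576/61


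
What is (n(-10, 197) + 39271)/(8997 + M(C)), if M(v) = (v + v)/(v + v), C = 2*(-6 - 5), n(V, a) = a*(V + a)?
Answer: 38055/4499 ≈ 8.4585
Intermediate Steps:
C = -22 (C = 2*(-11) = -22)
M(v) = 1 (M(v) = (2*v)/((2*v)) = (2*v)*(1/(2*v)) = 1)
(n(-10, 197) + 39271)/(8997 + M(C)) = (197*(-10 + 197) + 39271)/(8997 + 1) = (197*187 + 39271)/8998 = (36839 + 39271)*(1/8998) = 76110*(1/8998) = 38055/4499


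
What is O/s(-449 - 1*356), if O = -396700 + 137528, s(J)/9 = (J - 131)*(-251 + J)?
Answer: -64793/2223936 ≈ -0.029134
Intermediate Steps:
s(J) = 9*(-251 + J)*(-131 + J) (s(J) = 9*((J - 131)*(-251 + J)) = 9*((-131 + J)*(-251 + J)) = 9*((-251 + J)*(-131 + J)) = 9*(-251 + J)*(-131 + J))
O = -259172
O/s(-449 - 1*356) = -259172/(295929 - 3438*(-449 - 1*356) + 9*(-449 - 1*356)²) = -259172/(295929 - 3438*(-449 - 356) + 9*(-449 - 356)²) = -259172/(295929 - 3438*(-805) + 9*(-805)²) = -259172/(295929 + 2767590 + 9*648025) = -259172/(295929 + 2767590 + 5832225) = -259172/8895744 = -259172*1/8895744 = -64793/2223936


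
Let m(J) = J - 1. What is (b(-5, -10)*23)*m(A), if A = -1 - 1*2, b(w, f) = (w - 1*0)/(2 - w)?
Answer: 460/7 ≈ 65.714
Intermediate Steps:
b(w, f) = w/(2 - w) (b(w, f) = (w + 0)/(2 - w) = w/(2 - w))
A = -3 (A = -1 - 2 = -3)
m(J) = -1 + J
(b(-5, -10)*23)*m(A) = (-1*(-5)/(-2 - 5)*23)*(-1 - 3) = (-1*(-5)/(-7)*23)*(-4) = (-1*(-5)*(-1/7)*23)*(-4) = -5/7*23*(-4) = -115/7*(-4) = 460/7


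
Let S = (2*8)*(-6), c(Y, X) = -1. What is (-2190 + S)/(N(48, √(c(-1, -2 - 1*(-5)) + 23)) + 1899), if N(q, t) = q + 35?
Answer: -1143/991 ≈ -1.1534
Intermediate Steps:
N(q, t) = 35 + q
S = -96 (S = 16*(-6) = -96)
(-2190 + S)/(N(48, √(c(-1, -2 - 1*(-5)) + 23)) + 1899) = (-2190 - 96)/((35 + 48) + 1899) = -2286/(83 + 1899) = -2286/1982 = -2286*1/1982 = -1143/991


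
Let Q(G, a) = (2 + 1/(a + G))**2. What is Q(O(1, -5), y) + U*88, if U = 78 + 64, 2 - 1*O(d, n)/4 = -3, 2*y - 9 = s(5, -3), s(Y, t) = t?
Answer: 6612593/529 ≈ 12500.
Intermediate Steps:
y = 3 (y = 9/2 + (1/2)*(-3) = 9/2 - 3/2 = 3)
O(d, n) = 20 (O(d, n) = 8 - 4*(-3) = 8 + 12 = 20)
Q(G, a) = (2 + 1/(G + a))**2
U = 142
Q(O(1, -5), y) + U*88 = (1 + 2*20 + 2*3)**2/(20 + 3)**2 + 142*88 = (1 + 40 + 6)**2/23**2 + 12496 = (1/529)*47**2 + 12496 = (1/529)*2209 + 12496 = 2209/529 + 12496 = 6612593/529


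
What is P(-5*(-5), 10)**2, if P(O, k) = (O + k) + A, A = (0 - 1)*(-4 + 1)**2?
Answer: 676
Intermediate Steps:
A = -9 (A = -1*(-3)**2 = -1*9 = -9)
P(O, k) = -9 + O + k (P(O, k) = (O + k) - 9 = -9 + O + k)
P(-5*(-5), 10)**2 = (-9 - 5*(-5) + 10)**2 = (-9 + 25 + 10)**2 = 26**2 = 676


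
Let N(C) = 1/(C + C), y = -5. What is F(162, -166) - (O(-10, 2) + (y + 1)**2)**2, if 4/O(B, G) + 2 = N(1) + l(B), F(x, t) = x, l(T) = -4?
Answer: -8622/121 ≈ -71.256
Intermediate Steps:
N(C) = 1/(2*C)
O(B, G) = -8/11 (O(B, G) = 4/(-2 + ((1/2)/1 - 4)) = 4/(-2 + ((1/2)*1 - 4)) = 4/(-2 + (1/2 - 4)) = 4/(-2 - 7/2) = 4/(-11/2) = 4*(-2/11) = -8/11)
F(162, -166) - (O(-10, 2) + (y + 1)**2)**2 = 162 - (-8/11 + (-5 + 1)**2)**2 = 162 - (-8/11 + (-4)**2)**2 = 162 - (-8/11 + 16)**2 = 162 - (168/11)**2 = 162 - 1*28224/121 = 162 - 28224/121 = -8622/121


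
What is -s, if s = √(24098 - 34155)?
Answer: -I*√10057 ≈ -100.28*I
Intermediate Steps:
s = I*√10057 (s = √(-10057) = I*√10057 ≈ 100.28*I)
-s = -I*√10057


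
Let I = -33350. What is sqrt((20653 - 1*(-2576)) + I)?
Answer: I*sqrt(10121) ≈ 100.6*I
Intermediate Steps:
sqrt((20653 - 1*(-2576)) + I) = sqrt((20653 - 1*(-2576)) - 33350) = sqrt((20653 + 2576) - 33350) = sqrt(23229 - 33350) = sqrt(-10121) = I*sqrt(10121)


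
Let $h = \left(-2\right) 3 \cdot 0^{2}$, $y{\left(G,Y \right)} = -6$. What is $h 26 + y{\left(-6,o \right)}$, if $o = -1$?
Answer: $-6$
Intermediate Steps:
$h = 0$ ($h = \left(-6\right) 0 = 0$)
$h 26 + y{\left(-6,o \right)} = 0 \cdot 26 - 6 = 0 - 6 = -6$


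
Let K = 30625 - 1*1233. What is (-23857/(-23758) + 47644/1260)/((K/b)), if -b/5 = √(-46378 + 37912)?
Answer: -41499499*I*√8466/6284656224 ≈ -0.60758*I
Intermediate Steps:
K = 29392 (K = 30625 - 1233 = 29392)
b = -5*I*√8466 (b = -5*√(-46378 + 37912) = -5*I*√8466 ≈ -460.05*I)
(-23857/(-23758) + 47644/1260)/((K/b)) = (-23857/(-23758) + 47644/1260)/((29392/((-5*I*√8466)))) = (-23857*(-1/23758) + 47644*(1/1260))/((29392*(I*√8466/42330))) = (23857/23758 + 11911/315)/((14696*I*√8466/21165)) = 41499499*(-5*I*√8466/29392)/1069110 = -41499499*I*√8466/6284656224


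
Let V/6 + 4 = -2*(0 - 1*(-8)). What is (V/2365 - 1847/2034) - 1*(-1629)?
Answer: 1566309131/962082 ≈ 1628.0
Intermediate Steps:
V = -120 (V = -24 + 6*(-2*(0 - 1*(-8))) = -24 + 6*(-2*(0 + 8)) = -24 + 6*(-2*8) = -24 + 6*(-16) = -24 - 96 = -120)
(V/2365 - 1847/2034) - 1*(-1629) = (-120/2365 - 1847/2034) - 1*(-1629) = (-120*1/2365 - 1847*1/2034) + 1629 = (-24/473 - 1847/2034) + 1629 = -922447/962082 + 1629 = 1566309131/962082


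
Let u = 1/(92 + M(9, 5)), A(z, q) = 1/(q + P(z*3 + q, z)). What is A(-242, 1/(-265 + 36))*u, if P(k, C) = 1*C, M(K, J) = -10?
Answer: -229/4544358 ≈ -5.0392e-5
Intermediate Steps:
P(k, C) = C
A(z, q) = 1/(q + z)
u = 1/82 (u = 1/(92 - 10) = 1/82 ≈ 0.012195)
A(-242, 1/(-265 + 36))*u = (1/82)/(1/(-265 + 36) - 242) = (1/82)/(1/(-229) - 242) = (1/82)/(-1/229 - 242) = (1/82)/(-55419/229) = -229/55419*1/82 = -229/4544358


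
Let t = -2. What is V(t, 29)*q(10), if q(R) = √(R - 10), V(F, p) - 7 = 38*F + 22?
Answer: 0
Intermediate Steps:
V(F, p) = 29 + 38*F (V(F, p) = 7 + (38*F + 22) = 7 + (22 + 38*F) = 29 + 38*F)
q(R) = √(-10 + R)
V(t, 29)*q(10) = (29 + 38*(-2))*√(-10 + 10) = (29 - 76)*√0 = -47*0 = 0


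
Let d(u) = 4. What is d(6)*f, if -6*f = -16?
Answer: 32/3 ≈ 10.667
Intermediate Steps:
f = 8/3 (f = -⅙*(-16) = 8/3 ≈ 2.6667)
d(6)*f = 4*(8/3) = 32/3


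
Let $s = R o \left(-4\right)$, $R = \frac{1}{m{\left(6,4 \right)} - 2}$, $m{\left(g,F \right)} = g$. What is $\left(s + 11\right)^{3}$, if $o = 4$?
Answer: $343$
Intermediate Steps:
$R = \frac{1}{4}$ ($R = \frac{1}{6 - 2} = \frac{1}{4} \approx 0.25$)
$s = -4$ ($s = \frac{1}{4} \cdot 4 \left(-4\right) = 1 \left(-4\right) = -4$)
$\left(s + 11\right)^{3} = \left(-4 + 11\right)^{3} = 7^{3} = 343$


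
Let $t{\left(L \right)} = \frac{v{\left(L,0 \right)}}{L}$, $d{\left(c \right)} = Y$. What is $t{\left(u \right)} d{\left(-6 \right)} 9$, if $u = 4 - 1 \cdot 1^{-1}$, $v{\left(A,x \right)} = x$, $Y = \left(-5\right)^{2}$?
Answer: $0$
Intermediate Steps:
$Y = 25$
$d{\left(c \right)} = 25$
$u = 3$ ($u = 4 - 1 \cdot 1 = 4 - 1 = 3$)
$t{\left(L \right)} = 0$ ($t{\left(L \right)} = \frac{0}{L} = 0$)
$t{\left(u \right)} d{\left(-6 \right)} 9 = 0 \cdot 25 \cdot 9 = 0 \cdot 9 = 0$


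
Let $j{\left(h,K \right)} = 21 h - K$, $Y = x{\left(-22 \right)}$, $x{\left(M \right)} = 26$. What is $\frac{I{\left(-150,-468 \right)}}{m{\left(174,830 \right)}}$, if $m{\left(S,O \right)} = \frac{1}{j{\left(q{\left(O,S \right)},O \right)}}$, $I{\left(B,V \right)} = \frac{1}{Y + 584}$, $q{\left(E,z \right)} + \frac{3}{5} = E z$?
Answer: $\frac{15159887}{3050} \approx 4970.5$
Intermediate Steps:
$Y = 26$
$q{\left(E,z \right)} = - \frac{3}{5} + E z$
$I{\left(B,V \right)} = \frac{1}{610}$ ($I{\left(B,V \right)} = \frac{1}{26 + 584} = \frac{1}{610}$)
$j{\left(h,K \right)} = - K + 21 h$
$m{\left(S,O \right)} = \frac{1}{- \frac{63}{5} - O + 21 O S}$ ($m{\left(S,O \right)} = \frac{1}{- O + 21 \left(- \frac{3}{5} + O S\right)} = \frac{1}{- O + \left(- \frac{63}{5} + 21 O S\right)} = \frac{1}{- \frac{63}{5} - O + 21 O S}$)
$\frac{I{\left(-150,-468 \right)}}{m{\left(174,830 \right)}} = \frac{1}{610 \frac{5}{-63 - 4150 + 105 \cdot 830 \cdot 174}} = \frac{1}{610 \frac{5}{-63 - 4150 + 15164100}} = \frac{1}{610 \cdot \frac{5}{15159887}} = \frac{1}{610} \cdot \frac{15159887}{5} = \frac{15159887}{3050}$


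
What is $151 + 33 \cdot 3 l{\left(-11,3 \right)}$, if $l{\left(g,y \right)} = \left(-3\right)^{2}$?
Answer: $1042$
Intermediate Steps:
$l{\left(g,y \right)} = 9$
$151 + 33 \cdot 3 l{\left(-11,3 \right)} = 151 + 33 \cdot 3 \cdot 9 = 151 + 99 \cdot 9 = 151 + 891 = 1042$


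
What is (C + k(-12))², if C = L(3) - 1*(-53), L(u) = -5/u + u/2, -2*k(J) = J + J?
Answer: 151321/36 ≈ 4203.4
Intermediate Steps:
k(J) = -J (k(J) = -(J + J)/2 = -J)
L(u) = u/2 - 5/u (L(u) = -5/u + u*(½) = -5/u + u/2 = u/2 - 5/u)
C = 317/6 (C = ((½)*3 - 5/3) - 1*(-53) = (3/2 - 5*⅓) + 53 = (3/2 - 5/3) + 53 = -⅙ + 53 = 317/6 ≈ 52.833)
(C + k(-12))² = (317/6 - 1*(-12))² = (317/6 + 12)² = (389/6)² = 151321/36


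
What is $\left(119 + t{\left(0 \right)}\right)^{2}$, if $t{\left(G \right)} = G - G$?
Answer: $14161$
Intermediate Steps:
$t{\left(G \right)} = 0$
$\left(119 + t{\left(0 \right)}\right)^{2} = \left(119 + 0\right)^{2} = 119^{2} = 14161$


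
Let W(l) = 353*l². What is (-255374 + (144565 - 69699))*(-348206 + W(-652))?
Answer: -27024485541048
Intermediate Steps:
(-255374 + (144565 - 69699))*(-348206 + W(-652)) = (-255374 + (144565 - 69699))*(-348206 + 353*(-652)²) = (-255374 + 74866)*(-348206 + 353*425104) = -180508*(-348206 + 150061712) = -180508*149713506 = -27024485541048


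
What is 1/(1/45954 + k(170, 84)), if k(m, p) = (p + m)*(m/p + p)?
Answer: 321678/7028679625 ≈ 4.5766e-5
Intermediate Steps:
k(m, p) = (m + p)*(p + m/p)
1/(1/45954 + k(170, 84)) = 1/(1/45954 + (170 + 84² + 170*84 + 170²/84)) = 1/(1/45954 + (170 + 7056 + 14280 + 28900*(1/84))) = 1/(1/45954 + (170 + 7056 + 14280 + 7225/21)) = 1/(1/45954 + 458851/21) = 1/(7028679625/321678) = 321678/7028679625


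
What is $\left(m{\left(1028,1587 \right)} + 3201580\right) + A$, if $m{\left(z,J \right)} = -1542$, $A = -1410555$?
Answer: $1789483$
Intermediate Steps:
$\left(m{\left(1028,1587 \right)} + 3201580\right) + A = \left(-1542 + 3201580\right) - 1410555 = 3200038 - 1410555 = 1789483$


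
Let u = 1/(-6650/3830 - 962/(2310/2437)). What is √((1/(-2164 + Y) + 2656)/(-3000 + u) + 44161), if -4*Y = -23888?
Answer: √18212534211949019207631222121884255/642199693693740 ≈ 210.14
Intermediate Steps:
Y = 5972 (Y = -¼*(-23888) = 5972)
u = -442365/449719526 (u = 1/(-6650*1/3830 - 962/(2310*(1/2437))) = 1/(-665/383 - 962/2310/2437) = 1/(-665/383 - 962*2437/2310) = 1/(-665/383 - 1172197/1155) = 1/(-449719526/442365) = -442365/449719526 ≈ -0.00098365)
√((1/(-2164 + Y) + 2656)/(-3000 + u) + 44161) = √((1/(-2164 + 5972) + 2656)/(-3000 - 442365/449719526) + 44161) = √((1/3808 + 2656)/(-1349159020365/449719526) + 44161) = √((1/3808 + 2656)*(-449719526/1349159020365) + 44161) = √((10114049/3808)*(-449719526/1349159020365) + 44161) = √(-2274242661110387/2568798774774960 + 44161) = √(113438448450175898173/2568798774774960) = √18212534211949019207631222121884255/642199693693740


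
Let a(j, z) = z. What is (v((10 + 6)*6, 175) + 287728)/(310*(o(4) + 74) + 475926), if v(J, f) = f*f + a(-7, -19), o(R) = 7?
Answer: 159167/250518 ≈ 0.63535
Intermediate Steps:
v(J, f) = -19 + f² (v(J, f) = f*f - 19 = f² - 19 = -19 + f²)
(v((10 + 6)*6, 175) + 287728)/(310*(o(4) + 74) + 475926) = ((-19 + 175²) + 287728)/(310*(7 + 74) + 475926) = ((-19 + 30625) + 287728)/(310*81 + 475926) = (30606 + 287728)/(25110 + 475926) = 318334/501036 = 318334*(1/501036) = 159167/250518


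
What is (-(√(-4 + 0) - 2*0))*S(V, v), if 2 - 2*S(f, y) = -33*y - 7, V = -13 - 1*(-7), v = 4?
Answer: -141*I ≈ -141.0*I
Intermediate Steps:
V = -6 (V = -13 + 7 = -6)
S(f, y) = 9/2 + 33*y/2 (S(f, y) = 1 - (-33*y - 7)/2 = 1 - (-7 - 33*y)/2 = 1 + (7/2 + 33*y/2) = 9/2 + 33*y/2)
(-(√(-4 + 0) - 2*0))*S(V, v) = (-(√(-4 + 0) - 2*0))*(9/2 + (33/2)*4) = (-(√(-4) + 0))*(9/2 + 66) = -(2*I + 0)*(141/2) = -2*I*(141/2) = -141*I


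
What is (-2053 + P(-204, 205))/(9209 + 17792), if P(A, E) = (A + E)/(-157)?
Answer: -24794/326089 ≈ -0.076034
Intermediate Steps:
P(A, E) = -A/157 - E/157 (P(A, E) = (A + E)*(-1/157) = -A/157 - E/157)
(-2053 + P(-204, 205))/(9209 + 17792) = (-2053 + (-1/157*(-204) - 1/157*205))/(9209 + 17792) = (-2053 + (204/157 - 205/157))/27001 = (-2053 - 1/157)*(1/27001) = -322322/157*1/27001 = -24794/326089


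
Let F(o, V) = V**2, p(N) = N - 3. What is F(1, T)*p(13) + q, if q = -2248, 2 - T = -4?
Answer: -1888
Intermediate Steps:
T = 6 (T = 2 - 1*(-4) = 2 + 4 = 6)
p(N) = -3 + N
F(1, T)*p(13) + q = 6**2*(-3 + 13) - 2248 = 36*10 - 2248 = 360 - 2248 = -1888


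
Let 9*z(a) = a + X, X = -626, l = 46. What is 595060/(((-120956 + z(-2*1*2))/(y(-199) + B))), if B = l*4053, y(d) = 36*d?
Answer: -17779797740/20171 ≈ -8.8145e+5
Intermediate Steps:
B = 186438 (B = 46*4053 = 186438)
z(a) = -626/9 + a/9 (z(a) = (a - 626)/9 = (-626 + a)/9 = -626/9 + a/9)
595060/(((-120956 + z(-2*1*2))/(y(-199) + B))) = 595060/(((-120956 + (-626/9 + (-2*1*2)/9))/(36*(-199) + 186438))) = 595060/(((-120956 + (-626/9 + (-2*2)/9))/(-7164 + 186438))) = 595060/(((-120956 + (-626/9 + (⅑)*(-4)))/179274)) = 595060/(((-120956 + (-626/9 - 4/9))*(1/179274))) = 595060/(((-120956 - 70)*(1/179274))) = 595060/((-121026*1/179274)) = 595060/(-20171/29879) = 595060*(-29879/20171) = -17779797740/20171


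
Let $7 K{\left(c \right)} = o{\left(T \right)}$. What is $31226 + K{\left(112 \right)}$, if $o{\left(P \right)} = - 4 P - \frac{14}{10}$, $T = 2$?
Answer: $\frac{1092863}{35} \approx 31225.0$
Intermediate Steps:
$o{\left(P \right)} = - \frac{7}{5} - 4 P$ ($o{\left(P \right)} = - 4 P - \frac{7}{5} = - \frac{7}{5} - 4 P$)
$K{\left(c \right)} = - \frac{47}{35}$ ($K{\left(c \right)} = \frac{- \frac{7}{5} - 8}{7} = \frac{1}{7} \left(- \frac{47}{5}\right) = - \frac{47}{35}$)
$31226 + K{\left(112 \right)} = 31226 - \frac{47}{35} = \frac{1092863}{35}$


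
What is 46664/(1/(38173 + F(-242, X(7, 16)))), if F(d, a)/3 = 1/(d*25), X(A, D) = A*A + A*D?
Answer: 5388447167804/3025 ≈ 1.7813e+9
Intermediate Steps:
X(A, D) = A² + A*D
F(d, a) = 3/(25*d) (F(d, a) = 3/((d*25)) = 3/((25*d)) = 3*(1/(25*d)) = 3/(25*d))
46664/(1/(38173 + F(-242, X(7, 16)))) = 46664/(1/(38173 + (3/25)/(-242))) = 46664/(1/(38173 + (3/25)*(-1/242))) = 46664/(1/(38173 - 3/6050)) = 46664/(1/(230946647/6050)) = 46664/(6050/230946647) = 46664*(230946647/6050) = 5388447167804/3025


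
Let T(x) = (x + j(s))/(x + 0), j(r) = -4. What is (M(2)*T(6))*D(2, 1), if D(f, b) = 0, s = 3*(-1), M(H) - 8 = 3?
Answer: 0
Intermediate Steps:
M(H) = 11 (M(H) = 8 + 3 = 11)
s = -3
T(x) = (-4 + x)/x (T(x) = (x - 4)/(x + 0) = (-4 + x)/x)
(M(2)*T(6))*D(2, 1) = (11*((-4 + 6)/6))*0 = (11*((1/6)*2))*0 = (11*(1/3))*0 = (11/3)*0 = 0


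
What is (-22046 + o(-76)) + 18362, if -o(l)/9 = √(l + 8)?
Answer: -3684 - 18*I*√17 ≈ -3684.0 - 74.216*I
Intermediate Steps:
o(l) = -9*√(8 + l) (o(l) = -9*√(l + 8) = -9*√(8 + l))
(-22046 + o(-76)) + 18362 = (-22046 - 9*√(8 - 76)) + 18362 = (-22046 - 18*I*√17) + 18362 = -3684 - 18*I*√17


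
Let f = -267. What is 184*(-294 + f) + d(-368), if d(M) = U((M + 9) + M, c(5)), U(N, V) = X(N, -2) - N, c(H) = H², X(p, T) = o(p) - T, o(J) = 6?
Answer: -102489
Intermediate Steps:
X(p, T) = 6 - T
U(N, V) = 8 - N (U(N, V) = (6 - 1*(-2)) - N = (6 + 2) - N = 8 - N)
d(M) = -1 - 2*M (d(M) = 8 - ((M + 9) + M) = 8 - ((9 + M) + M) = 8 - (9 + 2*M) = 8 + (-9 - 2*M) = -1 - 2*M)
184*(-294 + f) + d(-368) = 184*(-294 - 267) + (-1 - 2*(-368)) = 184*(-561) + (-1 + 736) = -103224 + 735 = -102489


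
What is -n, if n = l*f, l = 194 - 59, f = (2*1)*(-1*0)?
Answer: 0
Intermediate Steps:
f = 0 (f = 2*0 = 0)
l = 135
n = 0 (n = 135*0 = 0)
-n = -1*0 = 0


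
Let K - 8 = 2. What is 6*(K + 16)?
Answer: 156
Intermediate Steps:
K = 10 (K = 8 + 2 = 10)
6*(K + 16) = 6*(10 + 16) = 6*26 = 156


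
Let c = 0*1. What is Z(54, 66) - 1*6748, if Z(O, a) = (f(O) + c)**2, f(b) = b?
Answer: -3832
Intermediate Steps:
c = 0
Z(O, a) = O**2 (Z(O, a) = (O + 0)**2 = O**2)
Z(54, 66) - 1*6748 = 54**2 - 1*6748 = 2916 - 6748 = -3832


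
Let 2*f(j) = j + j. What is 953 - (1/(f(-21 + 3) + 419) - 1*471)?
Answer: 571023/401 ≈ 1424.0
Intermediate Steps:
f(j) = j (f(j) = (j + j)/2 = (2*j)/2 = j)
953 - (1/(f(-21 + 3) + 419) - 1*471) = 953 - (1/((-21 + 3) + 419) - 1*471) = 953 - (1/(-18 + 419) - 471) = 953 - (1/401 - 471) = 953 - 1*(-188870/401) = 953 + 188870/401 = 571023/401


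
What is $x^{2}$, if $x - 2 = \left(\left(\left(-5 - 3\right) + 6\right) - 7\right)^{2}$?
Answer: $6889$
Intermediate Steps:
$x = 83$ ($x = 2 + \left(\left(\left(-5 - 3\right) + 6\right) - 7\right)^{2} = 2 + \left(\left(-8 + 6\right) - 7\right)^{2} = 2 + \left(-2 - 7\right)^{2} = 2 + \left(-9\right)^{2} = 2 + 81 = 83$)
$x^{2} = 83^{2} = 6889$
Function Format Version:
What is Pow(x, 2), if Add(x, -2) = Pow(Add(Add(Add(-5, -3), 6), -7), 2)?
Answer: 6889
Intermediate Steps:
x = 83 (x = Add(2, Pow(Add(Add(Add(-5, -3), 6), -7), 2)) = Add(2, Pow(Add(Add(-8, 6), -7), 2)) = Add(2, Pow(Add(-2, -7), 2)) = Add(2, Pow(-9, 2)) = Add(2, 81) = 83)
Pow(x, 2) = Pow(83, 2) = 6889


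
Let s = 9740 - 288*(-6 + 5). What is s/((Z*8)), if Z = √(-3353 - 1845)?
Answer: -109*I*√5198/452 ≈ -17.386*I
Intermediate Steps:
s = 10028 (s = 9740 - 288*(-1) = 9740 - 72*(-4) = 9740 + 288 = 10028)
Z = I*√5198 (Z = √(-5198) = I*√5198 ≈ 72.097*I)
s/((Z*8)) = 10028/(((I*√5198)*8)) = 10028/((8*I*√5198)) = 10028*(-I*√5198/41584) = -109*I*√5198/452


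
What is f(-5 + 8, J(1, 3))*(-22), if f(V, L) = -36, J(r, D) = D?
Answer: 792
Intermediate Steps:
f(-5 + 8, J(1, 3))*(-22) = -36*(-22) = 792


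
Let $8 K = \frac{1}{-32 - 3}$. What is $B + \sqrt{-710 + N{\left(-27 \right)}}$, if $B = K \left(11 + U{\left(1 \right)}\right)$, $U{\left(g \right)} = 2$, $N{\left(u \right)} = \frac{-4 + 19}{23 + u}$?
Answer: $- \frac{13}{280} + \frac{i \sqrt{2855}}{2} \approx -0.046429 + 26.716 i$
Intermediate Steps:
$N{\left(u \right)} = \frac{15}{23 + u}$
$K = - \frac{1}{280}$ ($K = \frac{1}{8 \left(-32 - 3\right)} = \frac{1}{8 \left(-35\right)} = \frac{1}{8} \left(- \frac{1}{35}\right) = - \frac{1}{280} \approx -0.0035714$)
$B = - \frac{13}{280}$ ($B = - \frac{11 + 2}{280} = \left(- \frac{1}{280}\right) 13 = - \frac{13}{280} \approx -0.046429$)
$B + \sqrt{-710 + N{\left(-27 \right)}} = - \frac{13}{280} + \sqrt{-710 + \frac{15}{23 - 27}} = - \frac{13}{280} + \sqrt{-710 + \frac{15}{-4}} = - \frac{13}{280} + \sqrt{-710 + 15 \left(- \frac{1}{4}\right)} = - \frac{13}{280} + \sqrt{-710 - \frac{15}{4}} = - \frac{13}{280} + \sqrt{- \frac{2855}{4}} = - \frac{13}{280} + \frac{i \sqrt{2855}}{2}$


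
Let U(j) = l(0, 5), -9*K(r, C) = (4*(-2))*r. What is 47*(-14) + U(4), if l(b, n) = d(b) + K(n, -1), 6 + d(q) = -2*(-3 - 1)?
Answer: -5864/9 ≈ -651.56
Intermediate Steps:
d(q) = 2 (d(q) = -6 - 2*(-3 - 1) = -6 - 2*(-4) = -6 + 8 = 2)
K(r, C) = 8*r/9 (K(r, C) = -4*(-2)*r/9 = -(-8)*r/9 = 8*r/9)
l(b, n) = 2 + 8*n/9
U(j) = 58/9 (U(j) = 2 + (8/9)*5 = 2 + 40/9 = 58/9)
47*(-14) + U(4) = 47*(-14) + 58/9 = -658 + 58/9 = -5864/9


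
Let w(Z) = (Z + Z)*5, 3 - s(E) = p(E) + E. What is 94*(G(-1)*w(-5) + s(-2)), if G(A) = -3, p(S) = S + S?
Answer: 14946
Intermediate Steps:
p(S) = 2*S
s(E) = 3 - 3*E (s(E) = 3 - (2*E + E) = 3 - 3*E)
w(Z) = 10*Z (w(Z) = (2*Z)*5 = 10*Z)
94*(G(-1)*w(-5) + s(-2)) = 94*(-30*(-5) + (3 - 3*(-2))) = 94*(-3*(-50) + (3 + 6)) = 94*(150 + 9) = 94*159 = 14946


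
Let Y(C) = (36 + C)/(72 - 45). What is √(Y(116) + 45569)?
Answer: √3691545/9 ≈ 213.48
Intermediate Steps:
Y(C) = 4/3 + C/27 (Y(C) = (36 + C)/27 = (36 + C)*(1/27) = 4/3 + C/27)
√(Y(116) + 45569) = √((4/3 + (1/27)*116) + 45569) = √((4/3 + 116/27) + 45569) = √(152/27 + 45569) = √(1230515/27) = √3691545/9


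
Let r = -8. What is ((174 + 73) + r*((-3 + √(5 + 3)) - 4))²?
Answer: 92321 - 9696*√2 ≈ 78609.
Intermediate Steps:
((174 + 73) + r*((-3 + √(5 + 3)) - 4))² = ((174 + 73) - 8*((-3 + √(5 + 3)) - 4))² = (247 - 8*((-3 + √8) - 4))² = (247 - 8*((-3 + 2*√2) - 4))² = (247 - 8*(-7 + 2*√2))² = (247 + (56 - 16*√2))² = (303 - 16*√2)²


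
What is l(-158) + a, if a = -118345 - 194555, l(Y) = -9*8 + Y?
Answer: -313130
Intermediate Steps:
l(Y) = -72 + Y
a = -312900
l(-158) + a = (-72 - 158) - 312900 = -230 - 312900 = -313130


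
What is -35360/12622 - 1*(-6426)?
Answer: 40536806/6311 ≈ 6423.2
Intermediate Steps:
-35360/12622 - 1*(-6426) = -35360*1/12622 + 6426 = -17680/6311 + 6426 = 40536806/6311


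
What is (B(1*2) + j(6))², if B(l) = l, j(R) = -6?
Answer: 16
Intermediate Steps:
(B(1*2) + j(6))² = (1*2 - 6)² = (2 - 6)² = (-4)² = 16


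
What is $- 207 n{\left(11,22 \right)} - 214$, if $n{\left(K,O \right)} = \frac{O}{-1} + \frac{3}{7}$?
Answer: $\frac{29759}{7} \approx 4251.3$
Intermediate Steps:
$n{\left(K,O \right)} = \frac{3}{7} - O$ ($n{\left(K,O \right)} = O \left(-1\right) + 3 \cdot \frac{1}{7} = - O + \frac{3}{7} = \frac{3}{7} - O$)
$- 207 n{\left(11,22 \right)} - 214 = - 207 \left(\frac{3}{7} - 22\right) - 214 = \left(-207\right) \left(- \frac{151}{7}\right) - 214 = \frac{31257}{7} - 214 = \frac{29759}{7}$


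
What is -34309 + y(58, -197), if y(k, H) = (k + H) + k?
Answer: -34390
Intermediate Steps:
y(k, H) = H + 2*k (y(k, H) = (H + k) + k = H + 2*k)
-34309 + y(58, -197) = -34309 + (-197 + 2*58) = -34309 + (-197 + 116) = -34309 - 81 = -34390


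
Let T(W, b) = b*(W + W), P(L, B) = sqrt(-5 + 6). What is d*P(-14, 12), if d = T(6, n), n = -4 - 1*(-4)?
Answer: 0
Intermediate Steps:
P(L, B) = 1 (P(L, B) = sqrt(1) = 1)
n = 0 (n = -4 + 4 = 0)
T(W, b) = 2*W*b (T(W, b) = b*(2*W) = 2*W*b)
d = 0 (d = 2*6*0 = 0)
d*P(-14, 12) = 0*1 = 0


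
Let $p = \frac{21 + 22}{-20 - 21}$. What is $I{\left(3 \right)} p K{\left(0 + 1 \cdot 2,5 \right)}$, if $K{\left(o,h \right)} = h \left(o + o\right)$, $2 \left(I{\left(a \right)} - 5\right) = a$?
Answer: $- \frac{5590}{41} \approx -136.34$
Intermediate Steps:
$I{\left(a \right)} = 5 + \frac{a}{2}$
$K{\left(o,h \right)} = 2 h o$ ($K{\left(o,h \right)} = h 2 o = 2 h o$)
$p = - \frac{43}{41}$ ($p = \frac{43}{-41} = 43 \left(- \frac{1}{41}\right) = - \frac{43}{41} \approx -1.0488$)
$I{\left(3 \right)} p K{\left(0 + 1 \cdot 2,5 \right)} = \left(5 + \frac{1}{2} \cdot 3\right) \left(- \frac{43}{41}\right) 2 \cdot 5 \left(0 + 1 \cdot 2\right) = \left(5 + \frac{3}{2}\right) \left(- \frac{43}{41}\right) 2 \cdot 5 \left(0 + 2\right) = \frac{13}{2} \left(- \frac{43}{41}\right) 2 \cdot 5 \cdot 2 = \left(- \frac{559}{82}\right) 20 = - \frac{5590}{41}$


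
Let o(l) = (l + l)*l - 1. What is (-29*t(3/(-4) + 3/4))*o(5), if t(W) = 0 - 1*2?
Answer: 2842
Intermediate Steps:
o(l) = -1 + 2*l**2 (o(l) = (2*l)*l - 1 = 2*l**2 - 1 = -1 + 2*l**2)
t(W) = -2 (t(W) = 0 - 2 = -2)
(-29*t(3/(-4) + 3/4))*o(5) = (-29*(-2))*(-1 + 2*5**2) = 58*(-1 + 2*25) = 58*(-1 + 50) = 58*49 = 2842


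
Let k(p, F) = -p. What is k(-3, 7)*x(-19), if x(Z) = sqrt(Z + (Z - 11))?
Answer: 21*I ≈ 21.0*I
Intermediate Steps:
x(Z) = sqrt(-11 + 2*Z) (x(Z) = sqrt(Z + (-11 + Z)) = sqrt(-11 + 2*Z))
k(-3, 7)*x(-19) = (-1*(-3))*sqrt(-11 + 2*(-19)) = 3*sqrt(-11 - 38) = 3*sqrt(-49) = 3*(7*I) = 21*I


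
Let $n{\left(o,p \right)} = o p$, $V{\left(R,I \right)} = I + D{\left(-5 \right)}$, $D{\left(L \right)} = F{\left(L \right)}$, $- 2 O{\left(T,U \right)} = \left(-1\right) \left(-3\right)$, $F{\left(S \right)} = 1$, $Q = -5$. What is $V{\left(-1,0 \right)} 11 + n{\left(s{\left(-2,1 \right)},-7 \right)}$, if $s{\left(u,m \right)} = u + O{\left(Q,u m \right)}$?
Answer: $\frac{71}{2} \approx 35.5$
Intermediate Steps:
$O{\left(T,U \right)} = - \frac{3}{2}$ ($O{\left(T,U \right)} = - \frac{\left(-1\right) \left(-3\right)}{2} = \left(- \frac{1}{2}\right) 3 = - \frac{3}{2}$)
$D{\left(L \right)} = 1$
$V{\left(R,I \right)} = 1 + I$ ($V{\left(R,I \right)} = I + 1 = 1 + I$)
$s{\left(u,m \right)} = - \frac{3}{2} + u$ ($s{\left(u,m \right)} = u - \frac{3}{2} = - \frac{3}{2} + u$)
$V{\left(-1,0 \right)} 11 + n{\left(s{\left(-2,1 \right)},-7 \right)} = \left(1 + 0\right) 11 + \left(- \frac{3}{2} - 2\right) \left(-7\right) = 1 \cdot 11 - - \frac{49}{2} = 11 + \frac{49}{2} = \frac{71}{2}$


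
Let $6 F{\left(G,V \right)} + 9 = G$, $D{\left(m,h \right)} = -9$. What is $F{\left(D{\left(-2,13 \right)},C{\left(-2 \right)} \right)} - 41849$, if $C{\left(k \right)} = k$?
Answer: $-41852$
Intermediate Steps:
$F{\left(G,V \right)} = - \frac{3}{2} + \frac{G}{6}$
$F{\left(D{\left(-2,13 \right)},C{\left(-2 \right)} \right)} - 41849 = \left(- \frac{3}{2} + \frac{1}{6} \left(-9\right)\right) - 41849 = \left(- \frac{3}{2} - \frac{3}{2}\right) - 41849 = -3 - 41849 = -41852$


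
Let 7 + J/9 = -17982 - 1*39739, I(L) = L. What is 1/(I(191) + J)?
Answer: -1/519361 ≈ -1.9254e-6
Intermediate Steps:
J = -519552 (J = -63 + 9*(-17982 - 1*39739) = -63 + 9*(-17982 - 39739) = -63 + 9*(-57721) = -63 - 519489 = -519552)
1/(I(191) + J) = 1/(191 - 519552) = 1/(-519361) = -1/519361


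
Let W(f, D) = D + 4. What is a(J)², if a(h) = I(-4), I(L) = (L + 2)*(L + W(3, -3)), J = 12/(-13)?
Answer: 36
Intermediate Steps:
J = -12/13 (J = 12*(-1/13) = -12/13 ≈ -0.92308)
W(f, D) = 4 + D
I(L) = (1 + L)*(2 + L) (I(L) = (L + 2)*(L + (4 - 3)) = (2 + L)*(L + 1) = (2 + L)*(1 + L) = (1 + L)*(2 + L))
a(h) = 6 (a(h) = 2 + (-4)² + 3*(-4) = 2 + 16 - 12 = 6)
a(J)² = 6² = 36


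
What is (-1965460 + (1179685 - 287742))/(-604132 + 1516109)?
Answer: -1073517/911977 ≈ -1.1771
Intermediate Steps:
(-1965460 + (1179685 - 287742))/(-604132 + 1516109) = (-1965460 + 891943)/911977 = -1073517*1/911977 = -1073517/911977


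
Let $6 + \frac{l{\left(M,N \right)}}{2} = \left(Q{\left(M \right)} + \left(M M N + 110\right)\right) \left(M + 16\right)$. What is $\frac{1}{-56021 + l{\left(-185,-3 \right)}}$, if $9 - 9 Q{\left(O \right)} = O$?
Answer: $\frac{9}{311432861} \approx 2.8899 \cdot 10^{-8}$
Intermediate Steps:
$Q{\left(O \right)} = 1 - \frac{O}{9}$
$l{\left(M,N \right)} = -12 + 2 \left(16 + M\right) \left(111 - \frac{M}{9} + N M^{2}\right)$ ($l{\left(M,N \right)} = -12 + 2 \left(\left(1 - \frac{M}{9}\right) + \left(M M N + 110\right)\right) \left(M + 16\right) = -12 + 2 \left(\left(1 - \frac{M}{9}\right) + \left(M^{2} N + 110\right)\right) \left(16 + M\right) = -12 + 2 \left(\left(1 - \frac{M}{9}\right) + \left(N M^{2} + 110\right)\right) \left(16 + M\right) = -12 + 2 \left(\left(1 - \frac{M}{9}\right) + \left(110 + N M^{2}\right)\right) \left(16 + M\right) = -12 + 2 \left(111 - \frac{M}{9} + N M^{2}\right) \left(16 + M\right) = -12 + 2 \left(16 + M\right) \left(111 - \frac{M}{9} + N M^{2}\right)$)
$\frac{1}{-56021 + l{\left(-185,-3 \right)}} = \frac{1}{-56021 + \left(3540 - \frac{2 \left(-185\right)^{2}}{9} + \frac{1966}{9} \left(-185\right) + 2 \left(-3\right) \left(-185\right)^{3} + 32 \left(-3\right) \left(-185\right)^{2}\right)} = \frac{1}{-56021 + \left(3540 - \frac{68450}{9} - \frac{363710}{9} + 2 \left(-3\right) \left(-6331625\right) + 32 \left(-3\right) 34225\right)} = \frac{1}{-56021 - - \frac{311937050}{9}} = \frac{1}{-56021 + \frac{311937050}{9}} = \frac{1}{\frac{311432861}{9}} = \frac{9}{311432861}$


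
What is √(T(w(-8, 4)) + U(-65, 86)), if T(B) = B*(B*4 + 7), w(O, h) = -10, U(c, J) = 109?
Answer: √439 ≈ 20.952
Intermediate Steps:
T(B) = B*(7 + 4*B) (T(B) = B*(4*B + 7) = B*(7 + 4*B))
√(T(w(-8, 4)) + U(-65, 86)) = √(-10*(7 + 4*(-10)) + 109) = √(-10*(7 - 40) + 109) = √(-10*(-33) + 109) = √(330 + 109) = √439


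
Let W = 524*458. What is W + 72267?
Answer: 312259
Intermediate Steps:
W = 239992
W + 72267 = 239992 + 72267 = 312259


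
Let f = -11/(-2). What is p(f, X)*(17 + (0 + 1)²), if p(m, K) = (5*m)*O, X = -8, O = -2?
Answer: -990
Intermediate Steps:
f = 11/2 (f = -11*(-½) = 11/2 ≈ 5.5000)
p(m, K) = -10*m (p(m, K) = (5*m)*(-2) = -10*m)
p(f, X)*(17 + (0 + 1)²) = (-10*11/2)*(17 + (0 + 1)²) = -55*(17 + 1²) = -55*(17 + 1) = -55*18 = -990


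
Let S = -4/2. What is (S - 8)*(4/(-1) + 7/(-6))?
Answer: 155/3 ≈ 51.667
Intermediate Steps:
S = -2 (S = (½)*(-4) = -2)
(S - 8)*(4/(-1) + 7/(-6)) = (-2 - 8)*(4/(-1) + 7/(-6)) = -10*(4*(-1) + 7*(-⅙)) = -10*(-4 - 7/6) = -10*(-31/6) = 155/3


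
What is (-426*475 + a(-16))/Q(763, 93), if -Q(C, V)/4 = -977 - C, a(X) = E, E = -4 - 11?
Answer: -13491/464 ≈ -29.075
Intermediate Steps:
E = -15
a(X) = -15
Q(C, V) = 3908 + 4*C (Q(C, V) = -4*(-977 - C) = 3908 + 4*C)
(-426*475 + a(-16))/Q(763, 93) = (-426*475 - 15)/(3908 + 4*763) = (-202350 - 15)/(3908 + 3052) = -202365/6960 = -202365*1/6960 = -13491/464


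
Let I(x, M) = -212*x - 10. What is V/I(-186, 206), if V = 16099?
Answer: 16099/39422 ≈ 0.40838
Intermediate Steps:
I(x, M) = -10 - 212*x
V/I(-186, 206) = 16099/(-10 - 212*(-186)) = 16099/(-10 + 39432) = 16099/39422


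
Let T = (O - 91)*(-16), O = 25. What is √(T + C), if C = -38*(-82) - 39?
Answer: √4133 ≈ 64.288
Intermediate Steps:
T = 1056 (T = (25 - 91)*(-16) = -66*(-16) = 1056)
C = 3077 (C = 3116 - 39 = 3077)
√(T + C) = √(1056 + 3077) = √4133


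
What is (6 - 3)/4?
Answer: ¾ ≈ 0.75000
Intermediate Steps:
(6 - 3)/4 = (¼)*3 = ¾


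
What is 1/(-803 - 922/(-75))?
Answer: -75/59303 ≈ -0.0012647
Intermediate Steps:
1/(-803 - 922/(-75)) = 1/(-803 - 922*(-1/75)) = 1/(-803 + 922/75) = 1/(-59303/75) = -75/59303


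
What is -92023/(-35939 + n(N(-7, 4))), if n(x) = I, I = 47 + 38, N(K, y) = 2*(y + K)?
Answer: 92023/35854 ≈ 2.5666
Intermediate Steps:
N(K, y) = 2*K + 2*y (N(K, y) = 2*(K + y) = 2*K + 2*y)
I = 85
n(x) = 85
-92023/(-35939 + n(N(-7, 4))) = -92023/(-35939 + 85) = -92023/(-35854) = -92023*(-1/35854) = 92023/35854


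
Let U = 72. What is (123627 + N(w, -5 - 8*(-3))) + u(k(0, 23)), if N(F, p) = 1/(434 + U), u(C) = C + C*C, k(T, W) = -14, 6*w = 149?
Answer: 62647355/506 ≈ 1.2381e+5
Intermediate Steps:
w = 149/6 (w = (⅙)*149 = 149/6 ≈ 24.833)
u(C) = C + C²
N(F, p) = 1/506 (N(F, p) = 1/(434 + 72) = 1/506)
(123627 + N(w, -5 - 8*(-3))) + u(k(0, 23)) = (123627 + 1/506) - 14*(1 - 14) = 62555263/506 - 14*(-13) = 62555263/506 + 182 = 62647355/506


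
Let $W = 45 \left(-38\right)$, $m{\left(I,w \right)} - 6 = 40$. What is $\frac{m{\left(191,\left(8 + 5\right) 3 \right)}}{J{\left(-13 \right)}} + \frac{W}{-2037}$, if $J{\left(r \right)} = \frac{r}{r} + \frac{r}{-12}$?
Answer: $\frac{389058}{16975} \approx 22.919$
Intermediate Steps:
$m{\left(I,w \right)} = 46$ ($m{\left(I,w \right)} = 6 + 40 = 46$)
$W = -1710$
$J{\left(r \right)} = 1 - \frac{r}{12}$ ($J{\left(r \right)} = 1 + r \left(- \frac{1}{12}\right) = 1 - \frac{r}{12}$)
$\frac{m{\left(191,\left(8 + 5\right) 3 \right)}}{J{\left(-13 \right)}} + \frac{W}{-2037} = \frac{46}{1 - - \frac{13}{12}} - \frac{1710}{-2037} = \frac{46}{1 + \frac{13}{12}} - - \frac{570}{679} = \frac{46}{\frac{25}{12}} + \frac{570}{679} = 46 \cdot \frac{12}{25} + \frac{570}{679} = \frac{552}{25} + \frac{570}{679} = \frac{389058}{16975}$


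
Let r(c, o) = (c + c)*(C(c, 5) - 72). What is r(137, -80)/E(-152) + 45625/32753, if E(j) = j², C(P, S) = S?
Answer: 226420213/378362656 ≈ 0.59842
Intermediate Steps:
r(c, o) = -134*c (r(c, o) = (c + c)*(5 - 72) = (2*c)*(-67) = -134*c)
r(137, -80)/E(-152) + 45625/32753 = (-134*137)/((-152)²) + 45625/32753 = -18358/23104 + 45625*(1/32753) = -18358*1/23104 + 45625/32753 = -9179/11552 + 45625/32753 = 226420213/378362656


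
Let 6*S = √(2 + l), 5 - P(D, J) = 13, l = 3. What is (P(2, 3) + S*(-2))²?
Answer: (24 + √5)²/9 ≈ 76.481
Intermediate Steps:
P(D, J) = -8 (P(D, J) = 5 - 1*13 = 5 - 13 = -8)
S = √5/6 (S = √(2 + 3)/6 = √5/6 ≈ 0.37268)
(P(2, 3) + S*(-2))² = (-8 + (√5/6)*(-2))² = (-8 - √5/3)²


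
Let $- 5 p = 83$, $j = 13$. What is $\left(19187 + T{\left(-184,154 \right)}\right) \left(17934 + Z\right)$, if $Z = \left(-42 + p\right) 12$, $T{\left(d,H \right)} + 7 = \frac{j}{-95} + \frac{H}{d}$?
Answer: $\frac{7220768728053}{21850} \approx 3.3047 \cdot 10^{8}$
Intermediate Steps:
$p = - \frac{83}{5}$ ($p = \left(- \frac{1}{5}\right) 83 = - \frac{83}{5} \approx -16.6$)
$T{\left(d,H \right)} = - \frac{678}{95} + \frac{H}{d}$ ($T{\left(d,H \right)} = -7 + \left(\frac{13}{-95} + \frac{H}{d}\right) = -7 + \left(13 \left(- \frac{1}{95}\right) + \frac{H}{d}\right) = -7 + \left(- \frac{13}{95} + \frac{H}{d}\right) = - \frac{678}{95} + \frac{H}{d}$)
$Z = - \frac{3516}{5}$ ($Z = \left(-42 - \frac{83}{5}\right) 12 = \left(- \frac{293}{5}\right) 12 = - \frac{3516}{5} \approx -703.2$)
$\left(19187 + T{\left(-184,154 \right)}\right) \left(17934 + Z\right) = \left(19187 - \left(\frac{678}{95} - \frac{154}{-184}\right)\right) \left(17934 - \frac{3516}{5}\right) = \left(19187 + \left(- \frac{678}{95} + 154 \left(- \frac{1}{184}\right)\right)\right) \frac{86154}{5} = \left(19187 - \frac{69691}{8740}\right) \frac{86154}{5} = \frac{167624689}{8740} \cdot \frac{86154}{5} = \frac{7220768728053}{21850}$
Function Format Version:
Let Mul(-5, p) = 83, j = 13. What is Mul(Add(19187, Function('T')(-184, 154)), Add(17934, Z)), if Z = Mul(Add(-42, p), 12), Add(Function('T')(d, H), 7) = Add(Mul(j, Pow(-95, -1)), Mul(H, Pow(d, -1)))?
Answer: Rational(7220768728053, 21850) ≈ 3.3047e+8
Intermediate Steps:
p = Rational(-83, 5) (p = Mul(Rational(-1, 5), 83) = Rational(-83, 5) ≈ -16.600)
Function('T')(d, H) = Add(Rational(-678, 95), Mul(H, Pow(d, -1))) (Function('T')(d, H) = Add(-7, Add(Mul(13, Pow(-95, -1)), Mul(H, Pow(d, -1)))) = Add(-7, Add(Mul(13, Rational(-1, 95)), Mul(H, Pow(d, -1)))) = Add(-7, Add(Rational(-13, 95), Mul(H, Pow(d, -1)))) = Add(Rational(-678, 95), Mul(H, Pow(d, -1))))
Z = Rational(-3516, 5) (Z = Mul(Add(-42, Rational(-83, 5)), 12) = Mul(Rational(-293, 5), 12) = Rational(-3516, 5) ≈ -703.20)
Mul(Add(19187, Function('T')(-184, 154)), Add(17934, Z)) = Mul(Add(19187, Add(Rational(-678, 95), Mul(154, Pow(-184, -1)))), Add(17934, Rational(-3516, 5))) = Mul(Add(19187, Add(Rational(-678, 95), Mul(154, Rational(-1, 184)))), Rational(86154, 5)) = Mul(Add(19187, Add(Rational(-678, 95), Rational(-77, 92))), Rational(86154, 5)) = Mul(Add(19187, Rational(-69691, 8740)), Rational(86154, 5)) = Mul(Rational(167624689, 8740), Rational(86154, 5)) = Rational(7220768728053, 21850)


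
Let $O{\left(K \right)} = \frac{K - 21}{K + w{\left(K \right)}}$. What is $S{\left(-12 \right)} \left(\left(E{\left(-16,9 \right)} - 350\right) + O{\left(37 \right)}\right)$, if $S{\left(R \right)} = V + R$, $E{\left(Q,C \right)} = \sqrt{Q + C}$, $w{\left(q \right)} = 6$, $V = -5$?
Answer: $\frac{255578}{43} - 17 i \sqrt{7} \approx 5943.7 - 44.978 i$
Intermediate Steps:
$E{\left(Q,C \right)} = \sqrt{C + Q}$
$O{\left(K \right)} = \frac{-21 + K}{6 + K}$ ($O{\left(K \right)} = \frac{K - 21}{K + 6} = \frac{-21 + K}{6 + K}$)
$S{\left(R \right)} = -5 + R$
$S{\left(-12 \right)} \left(\left(E{\left(-16,9 \right)} - 350\right) + O{\left(37 \right)}\right) = \left(-5 - 12\right) \left(\left(\sqrt{9 - 16} - 350\right) + \frac{-21 + 37}{6 + 37}\right) = - 17 \left(\left(\sqrt{-7} - 350\right) + \frac{1}{43} \cdot 16\right) = - 17 \left(\left(i \sqrt{7} - 350\right) + \frac{1}{43} \cdot 16\right) = - 17 \left(\left(-350 + i \sqrt{7}\right) + \frac{16}{43}\right) = - 17 \left(- \frac{15034}{43} + i \sqrt{7}\right) = \frac{255578}{43} - 17 i \sqrt{7}$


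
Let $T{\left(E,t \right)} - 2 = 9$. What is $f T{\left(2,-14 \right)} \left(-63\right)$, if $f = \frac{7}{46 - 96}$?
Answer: $\frac{4851}{50} \approx 97.02$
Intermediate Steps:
$T{\left(E,t \right)} = 11$ ($T{\left(E,t \right)} = 2 + 9 = 11$)
$f = - \frac{7}{50}$ ($f = \frac{7}{-50} = 7 \left(- \frac{1}{50}\right) = - \frac{7}{50} \approx -0.14$)
$f T{\left(2,-14 \right)} \left(-63\right) = \left(- \frac{7}{50}\right) 11 \left(-63\right) = \left(- \frac{77}{50}\right) \left(-63\right) = \frac{4851}{50}$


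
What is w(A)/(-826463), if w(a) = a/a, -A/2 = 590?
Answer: -1/826463 ≈ -1.2100e-6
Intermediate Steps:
A = -1180 (A = -2*590 = -1180)
w(a) = 1
w(A)/(-826463) = 1/(-826463) = 1*(-1/826463) = -1/826463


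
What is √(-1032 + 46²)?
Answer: 2*√271 ≈ 32.924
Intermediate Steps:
√(-1032 + 46²) = √(-1032 + 2116) = √1084 = 2*√271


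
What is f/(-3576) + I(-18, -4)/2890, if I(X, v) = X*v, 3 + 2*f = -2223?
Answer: 579007/1722440 ≈ 0.33615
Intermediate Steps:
f = -1113 (f = -3/2 + (½)*(-2223) = -3/2 - 2223/2 = -1113)
f/(-3576) + I(-18, -4)/2890 = -1113/(-3576) - 18*(-4)/2890 = -1113*(-1/3576) + 72*(1/2890) = 371/1192 + 36/1445 = 579007/1722440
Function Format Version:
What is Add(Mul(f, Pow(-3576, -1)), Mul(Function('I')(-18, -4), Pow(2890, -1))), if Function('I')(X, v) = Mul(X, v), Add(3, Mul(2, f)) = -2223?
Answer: Rational(579007, 1722440) ≈ 0.33615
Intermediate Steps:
f = -1113 (f = Add(Rational(-3, 2), Mul(Rational(1, 2), -2223)) = Add(Rational(-3, 2), Rational(-2223, 2)) = -1113)
Add(Mul(f, Pow(-3576, -1)), Mul(Function('I')(-18, -4), Pow(2890, -1))) = Add(Mul(-1113, Pow(-3576, -1)), Mul(Mul(-18, -4), Pow(2890, -1))) = Add(Mul(-1113, Rational(-1, 3576)), Mul(72, Rational(1, 2890))) = Add(Rational(371, 1192), Rational(36, 1445)) = Rational(579007, 1722440)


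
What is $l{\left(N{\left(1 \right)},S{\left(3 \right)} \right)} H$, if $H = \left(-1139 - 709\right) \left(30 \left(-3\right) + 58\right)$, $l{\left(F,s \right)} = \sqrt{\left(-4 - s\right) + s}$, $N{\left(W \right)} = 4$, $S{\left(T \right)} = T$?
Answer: $118272 i \approx 1.1827 \cdot 10^{5} i$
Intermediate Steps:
$l{\left(F,s \right)} = 2 i$ ($l{\left(F,s \right)} = \sqrt{-4} = 2 i$)
$H = 59136$ ($H = - 1848 \left(-90 + 58\right) = \left(-1848\right) \left(-32\right) = 59136$)
$l{\left(N{\left(1 \right)},S{\left(3 \right)} \right)} H = 2 i 59136 = 118272 i$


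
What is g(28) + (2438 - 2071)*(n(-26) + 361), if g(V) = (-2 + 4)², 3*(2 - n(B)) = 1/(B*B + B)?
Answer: 259788383/1950 ≈ 1.3322e+5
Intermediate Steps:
n(B) = 2 - 1/(3*(B + B²)) (n(B) = 2 - 1/(3*(B*B + B)) = 2 - 1/(3*(B² + B)) = 2 - 1/(3*(B + B²)))
g(V) = 4 (g(V) = 2² = 4)
g(28) + (2438 - 2071)*(n(-26) + 361) = 4 + (2438 - 2071)*((⅓)*(-1 + 6*(-26) + 6*(-26)²)/(-26*(1 - 26)) + 361) = 4 + 367*((⅓)*(-1/26)*(-1 - 156 + 6*676)/(-25) + 361) = 4 + 367*((⅓)*(-1/26)*(-1/25)*(-1 - 156 + 4056) + 361) = 4 + 367*((⅓)*(-1/26)*(-1/25)*3899 + 361) = 4 + 367*(3899/1950 + 361) = 4 + 367*(707849/1950) = 4 + 259780583/1950 = 259788383/1950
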